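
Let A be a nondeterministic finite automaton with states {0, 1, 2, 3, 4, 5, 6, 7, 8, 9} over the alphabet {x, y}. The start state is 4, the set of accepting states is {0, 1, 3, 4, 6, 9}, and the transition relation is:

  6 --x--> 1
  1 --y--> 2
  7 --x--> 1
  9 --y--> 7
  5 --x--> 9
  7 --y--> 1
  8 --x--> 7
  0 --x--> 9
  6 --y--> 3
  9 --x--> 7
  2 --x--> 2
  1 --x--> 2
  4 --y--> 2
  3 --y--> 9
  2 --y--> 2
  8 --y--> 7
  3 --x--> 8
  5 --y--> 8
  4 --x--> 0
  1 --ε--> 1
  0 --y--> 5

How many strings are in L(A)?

16

The useful subgraph on states {0, 1, 4, 5, 7, 8, 9} is acyclic, so L(A) is finite; the longest accepting path visits 6 useful states, giving maximum string length 5.
Counting accepting paths from 4 by length: 1 of length 0, 1 of length 1, 1 of length 2, 1 of length 3, 4 of length 4, 8 of length 5. Total 16.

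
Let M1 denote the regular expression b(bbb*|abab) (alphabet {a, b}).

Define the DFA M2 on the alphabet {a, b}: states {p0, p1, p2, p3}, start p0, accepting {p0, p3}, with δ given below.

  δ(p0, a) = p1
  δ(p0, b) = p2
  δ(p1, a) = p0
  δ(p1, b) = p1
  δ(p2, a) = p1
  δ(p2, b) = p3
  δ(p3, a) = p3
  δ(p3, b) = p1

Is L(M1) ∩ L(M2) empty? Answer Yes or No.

Yes

Converting the expression M1 to a DFA (subset construction, then merging equivalent states) gives the minimal DFA with states {r0, r1, r2, r3, r4, r5, r6, r7, r8}, start state r0, accepting states {r6, r8} and transitions r0: a→r1, b→r2; r1: a→r1, b→r1; r2: a→r3, b→r4; r3: a→r1, b→r5; r4: a→r1, b→r6; r5: a→r7, b→r1; r6: a→r1, b→r6; r7: a→r1, b→r8; r8: a→r1, b→r1.
Exploring the product automaton M1 × M2 from the start pair (r0, p0), following both machines on each input symbol, reaches 12 state pairs: (r0, p0), (r1, p1), (r2, p2), (r1, p0), (r3, p1), (r4, p3), (r1, p2), (r5, p1), (r1, p3), (r6, p1), (r7, p0), (r8, p2).
M1 accepts in {r6, r8} and M2 accepts in {p0, p3}; no reachable pair has both components accepting, so no string drives both machines to acceptance simultaneously and L(M1) ∩ L(M2) = ∅.
So no string is accepted by both, and the intersection is empty.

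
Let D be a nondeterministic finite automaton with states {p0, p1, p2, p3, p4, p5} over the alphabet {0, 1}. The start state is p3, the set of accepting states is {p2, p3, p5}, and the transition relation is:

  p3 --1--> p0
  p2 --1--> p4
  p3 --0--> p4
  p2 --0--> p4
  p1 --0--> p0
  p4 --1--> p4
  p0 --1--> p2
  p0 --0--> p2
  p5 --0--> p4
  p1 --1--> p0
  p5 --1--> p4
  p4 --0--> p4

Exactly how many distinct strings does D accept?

3

The useful subgraph on states {p0, p2, p3} is acyclic, so L(D) is finite; the longest accepting path visits 3 useful states, giving maximum string length 2.
Counting accepting paths from p3 by length: 1 of length 0, 2 of length 2. Total 3.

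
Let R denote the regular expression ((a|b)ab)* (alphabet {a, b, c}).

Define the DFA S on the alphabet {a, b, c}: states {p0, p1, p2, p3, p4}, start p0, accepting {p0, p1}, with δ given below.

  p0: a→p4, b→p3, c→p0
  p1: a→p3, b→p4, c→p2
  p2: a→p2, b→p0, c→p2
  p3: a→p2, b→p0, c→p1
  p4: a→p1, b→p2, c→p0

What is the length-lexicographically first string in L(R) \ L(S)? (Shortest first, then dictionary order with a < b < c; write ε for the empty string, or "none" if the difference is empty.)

aab

The string aab is accepted by R but not by S.
No shorter string lies in the difference, and aab is the lexicographically first length-3 string in L(R) \ L(S).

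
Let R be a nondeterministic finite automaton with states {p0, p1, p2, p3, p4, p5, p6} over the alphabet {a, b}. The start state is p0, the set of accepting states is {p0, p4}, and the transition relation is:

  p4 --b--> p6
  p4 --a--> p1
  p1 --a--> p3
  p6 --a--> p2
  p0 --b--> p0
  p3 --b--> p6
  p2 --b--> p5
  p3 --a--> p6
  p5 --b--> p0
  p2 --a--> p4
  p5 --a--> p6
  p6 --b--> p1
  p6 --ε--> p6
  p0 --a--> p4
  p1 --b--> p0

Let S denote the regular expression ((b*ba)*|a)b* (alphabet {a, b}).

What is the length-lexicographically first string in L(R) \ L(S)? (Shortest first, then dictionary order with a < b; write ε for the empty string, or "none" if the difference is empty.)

aab

The string aab is accepted by R but not by S.
No shorter string lies in the difference, and aab is the lexicographically first length-3 string in L(R) \ L(S).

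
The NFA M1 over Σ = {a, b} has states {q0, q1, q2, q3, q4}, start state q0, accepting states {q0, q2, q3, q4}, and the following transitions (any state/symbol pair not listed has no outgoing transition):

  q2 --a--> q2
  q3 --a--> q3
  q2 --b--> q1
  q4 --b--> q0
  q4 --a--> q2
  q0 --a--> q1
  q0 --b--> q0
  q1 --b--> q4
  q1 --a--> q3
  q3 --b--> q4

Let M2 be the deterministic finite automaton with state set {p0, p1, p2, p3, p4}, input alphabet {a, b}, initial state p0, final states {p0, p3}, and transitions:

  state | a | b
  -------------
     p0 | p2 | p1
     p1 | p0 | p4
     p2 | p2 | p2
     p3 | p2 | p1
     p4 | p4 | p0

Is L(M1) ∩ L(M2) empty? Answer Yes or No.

No

The empty string ε is accepted by both M1 and M2.
Hence L(M1) ∩ L(M2) ≠ ∅.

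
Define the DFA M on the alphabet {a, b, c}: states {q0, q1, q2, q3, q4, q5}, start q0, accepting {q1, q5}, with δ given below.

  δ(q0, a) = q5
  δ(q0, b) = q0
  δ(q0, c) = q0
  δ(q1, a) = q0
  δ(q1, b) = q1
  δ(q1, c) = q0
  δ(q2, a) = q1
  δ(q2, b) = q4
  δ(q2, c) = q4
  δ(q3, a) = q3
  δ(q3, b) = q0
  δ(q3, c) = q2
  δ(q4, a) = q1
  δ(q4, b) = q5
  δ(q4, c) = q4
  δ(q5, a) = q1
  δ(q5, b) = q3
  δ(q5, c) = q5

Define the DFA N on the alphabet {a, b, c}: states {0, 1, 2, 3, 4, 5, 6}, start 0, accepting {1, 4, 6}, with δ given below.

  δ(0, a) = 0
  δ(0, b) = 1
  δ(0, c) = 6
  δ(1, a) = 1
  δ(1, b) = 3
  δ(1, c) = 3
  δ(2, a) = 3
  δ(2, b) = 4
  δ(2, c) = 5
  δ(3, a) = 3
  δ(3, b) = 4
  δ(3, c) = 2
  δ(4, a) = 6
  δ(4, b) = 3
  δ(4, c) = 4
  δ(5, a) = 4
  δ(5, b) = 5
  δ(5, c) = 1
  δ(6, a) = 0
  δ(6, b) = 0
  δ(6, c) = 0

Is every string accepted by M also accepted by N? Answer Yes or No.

No

The string a is in L(M) but not in L(N).
So L(M) ⊄ L(N).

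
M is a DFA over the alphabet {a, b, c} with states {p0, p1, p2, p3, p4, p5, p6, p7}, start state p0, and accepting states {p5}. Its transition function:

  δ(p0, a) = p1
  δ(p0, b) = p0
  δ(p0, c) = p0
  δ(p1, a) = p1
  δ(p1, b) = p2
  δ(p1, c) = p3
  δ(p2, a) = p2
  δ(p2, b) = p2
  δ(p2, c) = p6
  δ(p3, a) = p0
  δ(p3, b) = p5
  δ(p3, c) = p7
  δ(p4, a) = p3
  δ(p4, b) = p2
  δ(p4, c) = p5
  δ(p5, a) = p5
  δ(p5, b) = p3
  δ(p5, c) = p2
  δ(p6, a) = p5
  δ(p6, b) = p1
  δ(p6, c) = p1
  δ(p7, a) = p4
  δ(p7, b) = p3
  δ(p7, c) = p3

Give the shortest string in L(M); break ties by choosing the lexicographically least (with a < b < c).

acb

A breadth-first search from p0 reaches an accepting state first via the path p0 → p1 → p3 → p5 on input acb.
No string of length < 3 is accepted (BFS exhausts all shorter strings without reaching an accepting state), and acb is the lexicographically least accepting string of length 3.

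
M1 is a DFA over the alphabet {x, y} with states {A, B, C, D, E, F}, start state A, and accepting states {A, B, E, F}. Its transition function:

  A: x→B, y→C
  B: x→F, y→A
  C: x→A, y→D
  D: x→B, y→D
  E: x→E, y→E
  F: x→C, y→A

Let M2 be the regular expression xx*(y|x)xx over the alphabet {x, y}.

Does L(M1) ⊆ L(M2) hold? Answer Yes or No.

No

The empty string ε is in L(M1) but not in L(M2).
So L(M1) ⊄ L(M2).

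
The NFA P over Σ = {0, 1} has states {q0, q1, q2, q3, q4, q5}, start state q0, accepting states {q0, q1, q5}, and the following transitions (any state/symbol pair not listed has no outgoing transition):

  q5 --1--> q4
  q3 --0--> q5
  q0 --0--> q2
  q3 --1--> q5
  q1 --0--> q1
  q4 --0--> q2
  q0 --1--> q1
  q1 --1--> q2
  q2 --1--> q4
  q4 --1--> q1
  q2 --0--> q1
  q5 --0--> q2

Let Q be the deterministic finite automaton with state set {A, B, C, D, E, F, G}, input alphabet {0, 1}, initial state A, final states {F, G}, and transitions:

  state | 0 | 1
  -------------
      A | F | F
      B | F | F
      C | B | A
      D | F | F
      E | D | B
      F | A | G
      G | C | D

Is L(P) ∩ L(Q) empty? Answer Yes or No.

No

The string 1 is accepted by both P and Q.
Hence L(P) ∩ L(Q) ≠ ∅.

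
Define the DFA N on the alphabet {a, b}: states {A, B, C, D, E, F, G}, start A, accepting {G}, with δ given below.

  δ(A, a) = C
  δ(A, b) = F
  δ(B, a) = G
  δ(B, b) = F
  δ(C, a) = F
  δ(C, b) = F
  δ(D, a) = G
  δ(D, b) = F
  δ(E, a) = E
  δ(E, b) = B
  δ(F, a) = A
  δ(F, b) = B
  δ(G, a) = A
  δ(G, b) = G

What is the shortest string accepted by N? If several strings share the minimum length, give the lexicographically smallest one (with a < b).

bba

A breadth-first search from A reaches an accepting state first via the path A → F → B → G on input bba.
No string of length < 3 is accepted (BFS exhausts all shorter strings without reaching an accepting state), and bba is the lexicographically least accepting string of length 3.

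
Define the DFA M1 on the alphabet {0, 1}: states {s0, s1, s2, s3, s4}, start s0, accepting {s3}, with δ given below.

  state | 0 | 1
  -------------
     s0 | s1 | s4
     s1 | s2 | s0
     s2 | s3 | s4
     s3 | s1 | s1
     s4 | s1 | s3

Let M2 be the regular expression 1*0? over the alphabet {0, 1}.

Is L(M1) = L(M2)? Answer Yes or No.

No

The string 000 is accepted by M1 but rejected by M2.
So L(M1) ≠ L(M2).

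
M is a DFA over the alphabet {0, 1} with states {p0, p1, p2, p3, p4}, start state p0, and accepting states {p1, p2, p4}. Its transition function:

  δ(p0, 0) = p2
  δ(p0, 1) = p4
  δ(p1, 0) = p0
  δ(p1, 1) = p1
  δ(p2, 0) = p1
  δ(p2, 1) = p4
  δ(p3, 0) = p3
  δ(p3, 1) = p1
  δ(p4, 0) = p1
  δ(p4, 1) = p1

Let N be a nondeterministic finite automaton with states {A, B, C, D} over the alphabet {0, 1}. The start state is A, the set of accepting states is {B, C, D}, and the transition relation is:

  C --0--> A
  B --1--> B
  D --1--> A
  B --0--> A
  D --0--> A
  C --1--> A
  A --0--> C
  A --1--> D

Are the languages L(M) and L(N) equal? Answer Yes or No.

The string 00 is accepted by M but rejected by N.
So L(M) ≠ L(N).

No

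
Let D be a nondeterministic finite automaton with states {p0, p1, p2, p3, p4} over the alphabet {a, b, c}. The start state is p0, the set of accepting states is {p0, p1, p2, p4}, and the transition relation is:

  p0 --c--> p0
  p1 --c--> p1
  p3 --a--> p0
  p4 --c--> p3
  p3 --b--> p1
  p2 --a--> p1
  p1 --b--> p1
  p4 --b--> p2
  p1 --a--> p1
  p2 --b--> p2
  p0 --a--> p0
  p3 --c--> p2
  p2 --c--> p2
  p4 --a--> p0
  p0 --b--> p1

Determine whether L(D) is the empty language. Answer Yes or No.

No

The empty string ε is accepted: the run p0 ends in the accepting state p0.
Since at least one string is accepted, L(D) is not empty.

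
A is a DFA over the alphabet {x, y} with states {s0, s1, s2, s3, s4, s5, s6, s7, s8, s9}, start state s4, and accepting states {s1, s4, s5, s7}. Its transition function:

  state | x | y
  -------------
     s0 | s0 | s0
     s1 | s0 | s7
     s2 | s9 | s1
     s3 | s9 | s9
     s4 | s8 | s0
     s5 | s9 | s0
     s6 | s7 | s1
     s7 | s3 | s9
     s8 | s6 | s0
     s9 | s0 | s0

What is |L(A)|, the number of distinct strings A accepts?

The useful subgraph on states {s1, s4, s6, s7, s8} is acyclic, so L(A) is finite; the longest accepting path visits 5 useful states, giving maximum string length 4.
Counting accepting paths from s4 by length: 1 of length 0, 2 of length 3, 1 of length 4. Total 4.

4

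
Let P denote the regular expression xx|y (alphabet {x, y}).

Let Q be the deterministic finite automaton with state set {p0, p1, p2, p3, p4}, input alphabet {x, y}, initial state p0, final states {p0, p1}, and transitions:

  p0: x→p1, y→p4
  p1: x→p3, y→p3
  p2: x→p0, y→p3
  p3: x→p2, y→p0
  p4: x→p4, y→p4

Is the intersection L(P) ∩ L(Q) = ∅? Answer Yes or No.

Yes

Converting the expression P to a DFA (subset construction, then merging equivalent states) gives the minimal DFA with states {r0, r1, r2, r3}, start state r0, accepting states {r2} and transitions r0: x→r1, y→r2; r1: x→r2, y→r3; r2: x→r3, y→r3; r3: x→r3, y→r3.
Exploring the product automaton P × Q from the start pair (r0, p0), following both machines on each input symbol, reaches 9 state pairs: (r0, p0), (r1, p1), (r2, p4), (r2, p3), (r3, p3), (r3, p4), (r3, p2), (r3, p0), (r3, p1).
P accepts in {r2} and Q accepts in {p0, p1}; no reachable pair has both components accepting, so no string drives both machines to acceptance simultaneously and L(P) ∩ L(Q) = ∅.
So no string is accepted by both, and the intersection is empty.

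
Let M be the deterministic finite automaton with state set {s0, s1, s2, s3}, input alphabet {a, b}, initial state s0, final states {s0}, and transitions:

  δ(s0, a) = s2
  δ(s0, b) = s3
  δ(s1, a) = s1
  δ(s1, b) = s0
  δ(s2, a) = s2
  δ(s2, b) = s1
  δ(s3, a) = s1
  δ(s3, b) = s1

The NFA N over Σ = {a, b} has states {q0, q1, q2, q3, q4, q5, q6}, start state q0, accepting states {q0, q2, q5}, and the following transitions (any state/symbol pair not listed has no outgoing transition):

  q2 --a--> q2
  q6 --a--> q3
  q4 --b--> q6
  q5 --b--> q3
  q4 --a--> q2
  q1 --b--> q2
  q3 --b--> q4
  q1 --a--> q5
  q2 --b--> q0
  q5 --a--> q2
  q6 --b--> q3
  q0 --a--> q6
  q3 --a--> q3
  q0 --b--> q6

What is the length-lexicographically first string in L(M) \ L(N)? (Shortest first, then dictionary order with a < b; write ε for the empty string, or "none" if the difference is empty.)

abb

The string abb is accepted by M but not by N.
No shorter string lies in the difference, and abb is the lexicographically first length-3 string in L(M) \ L(N).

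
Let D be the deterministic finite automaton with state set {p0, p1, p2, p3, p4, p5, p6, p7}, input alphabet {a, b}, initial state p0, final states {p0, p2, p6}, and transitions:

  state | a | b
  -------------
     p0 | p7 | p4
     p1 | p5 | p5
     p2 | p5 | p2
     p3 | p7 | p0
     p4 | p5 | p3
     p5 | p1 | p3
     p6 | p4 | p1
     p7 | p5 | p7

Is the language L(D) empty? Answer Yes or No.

No

The empty string ε is accepted: the run p0 ends in the accepting state p0.
Since at least one string is accepted, L(D) is not empty.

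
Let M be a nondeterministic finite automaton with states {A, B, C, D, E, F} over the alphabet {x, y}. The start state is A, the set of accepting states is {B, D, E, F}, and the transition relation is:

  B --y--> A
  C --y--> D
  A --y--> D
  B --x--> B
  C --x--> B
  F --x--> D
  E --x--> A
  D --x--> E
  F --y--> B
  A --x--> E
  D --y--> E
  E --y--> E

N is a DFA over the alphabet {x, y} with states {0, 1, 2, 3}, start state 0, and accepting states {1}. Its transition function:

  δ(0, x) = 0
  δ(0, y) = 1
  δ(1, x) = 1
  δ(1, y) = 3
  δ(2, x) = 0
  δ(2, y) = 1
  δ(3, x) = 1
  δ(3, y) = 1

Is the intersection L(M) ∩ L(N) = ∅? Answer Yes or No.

No

The string y is accepted by both M and N.
Hence L(M) ∩ L(N) ≠ ∅.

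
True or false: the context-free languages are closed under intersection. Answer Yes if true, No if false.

No

{aⁿbⁿcᵐ : m,n≥0} and {aᵐbⁿcⁿ : m,n≥0} are both context-free, but their intersection {aⁿbⁿcⁿ : n≥0} is not (pumping lemma).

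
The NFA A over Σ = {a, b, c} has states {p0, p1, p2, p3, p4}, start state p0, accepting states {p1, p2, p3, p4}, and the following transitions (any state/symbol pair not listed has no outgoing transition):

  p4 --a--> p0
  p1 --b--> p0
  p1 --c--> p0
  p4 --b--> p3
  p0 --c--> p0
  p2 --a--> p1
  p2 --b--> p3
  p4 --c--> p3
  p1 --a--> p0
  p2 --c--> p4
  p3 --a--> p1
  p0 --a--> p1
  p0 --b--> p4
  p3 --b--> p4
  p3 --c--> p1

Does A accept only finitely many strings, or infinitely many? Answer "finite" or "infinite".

infinite

State p0 is reachable from the start and can reach an accepting state, and it lies on the cycle p0 → p0.
Traversing that cycle any number of times yields accepted strings of unbounded length, so the language is infinite.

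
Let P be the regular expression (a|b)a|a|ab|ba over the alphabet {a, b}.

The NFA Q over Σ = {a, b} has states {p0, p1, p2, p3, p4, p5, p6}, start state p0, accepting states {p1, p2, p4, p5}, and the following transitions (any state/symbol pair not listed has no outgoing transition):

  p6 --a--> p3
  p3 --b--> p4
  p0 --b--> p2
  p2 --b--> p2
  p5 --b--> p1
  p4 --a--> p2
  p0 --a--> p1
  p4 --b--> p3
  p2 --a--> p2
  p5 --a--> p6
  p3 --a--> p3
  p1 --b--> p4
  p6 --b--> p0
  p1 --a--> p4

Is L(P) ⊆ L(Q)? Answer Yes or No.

Converting the expression P to a DFA (subset construction, then merging equivalent states) gives the minimal DFA with states {r0, r1, r2, r3, r4}, start state r0, accepting states {r1, r3} and transitions r0: a→r1, b→r2; r1: a→r3, b→r3; r2: a→r3, b→r4; r3: a→r4, b→r4; r4: a→r4, b→r4.
Exploring the product automaton P × Q from the start pair (r0, p0), following both machines on each input symbol, reaches 8 state pairs: (r0, p0), (r1, p1), (r2, p2), (r3, p4), (r3, p2), (r4, p2), (r4, p3), (r4, p4).
P accepts in {r1, r3} and Q accepts in {p1, p2, p4, p5}. The reachable pairs whose P-component is accepting are (r1, p1), (r3, p4), (r3, p2); in each of them the Q-component is accepting too, so the product for L(P) \ L(Q) (P-component accepting, Q-component rejecting) has no reachable accepting pair and the difference is empty.
Hence every string in L(P) is also in L(Q).

Yes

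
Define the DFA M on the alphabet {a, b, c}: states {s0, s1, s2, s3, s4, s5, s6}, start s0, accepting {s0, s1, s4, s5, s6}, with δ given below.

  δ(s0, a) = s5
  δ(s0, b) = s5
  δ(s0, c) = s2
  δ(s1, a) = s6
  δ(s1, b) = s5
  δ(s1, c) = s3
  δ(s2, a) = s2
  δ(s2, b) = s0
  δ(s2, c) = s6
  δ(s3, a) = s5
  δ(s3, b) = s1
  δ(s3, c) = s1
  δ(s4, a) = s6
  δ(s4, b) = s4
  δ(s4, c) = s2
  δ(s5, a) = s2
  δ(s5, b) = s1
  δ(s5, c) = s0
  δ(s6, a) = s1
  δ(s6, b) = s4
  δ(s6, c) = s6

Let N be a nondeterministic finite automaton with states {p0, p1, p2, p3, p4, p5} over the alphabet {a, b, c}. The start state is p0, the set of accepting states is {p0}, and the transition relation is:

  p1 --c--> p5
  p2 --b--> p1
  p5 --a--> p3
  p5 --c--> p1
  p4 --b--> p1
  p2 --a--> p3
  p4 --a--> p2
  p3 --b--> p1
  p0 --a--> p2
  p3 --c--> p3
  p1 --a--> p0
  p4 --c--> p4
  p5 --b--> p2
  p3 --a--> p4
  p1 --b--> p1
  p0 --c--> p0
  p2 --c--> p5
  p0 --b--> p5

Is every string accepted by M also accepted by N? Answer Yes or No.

The string a is in L(M) but not in L(N).
So L(M) ⊄ L(N).

No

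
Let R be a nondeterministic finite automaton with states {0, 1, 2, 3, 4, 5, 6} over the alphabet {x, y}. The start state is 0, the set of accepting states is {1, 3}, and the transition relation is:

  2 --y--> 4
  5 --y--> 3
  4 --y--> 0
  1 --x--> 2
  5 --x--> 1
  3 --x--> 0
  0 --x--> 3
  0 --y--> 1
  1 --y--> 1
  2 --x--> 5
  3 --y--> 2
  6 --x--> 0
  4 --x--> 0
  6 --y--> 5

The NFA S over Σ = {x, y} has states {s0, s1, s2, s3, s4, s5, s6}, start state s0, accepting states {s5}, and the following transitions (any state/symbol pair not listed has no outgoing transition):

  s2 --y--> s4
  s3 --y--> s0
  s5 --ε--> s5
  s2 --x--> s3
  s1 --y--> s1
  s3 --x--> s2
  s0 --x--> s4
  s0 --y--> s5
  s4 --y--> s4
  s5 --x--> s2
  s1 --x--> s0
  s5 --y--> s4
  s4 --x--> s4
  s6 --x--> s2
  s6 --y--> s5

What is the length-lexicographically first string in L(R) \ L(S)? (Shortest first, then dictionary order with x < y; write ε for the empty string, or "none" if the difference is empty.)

The string x is accepted by R but not by S.
No shorter string lies in the difference, and x is the lexicographically first length-1 string in L(R) \ L(S).

x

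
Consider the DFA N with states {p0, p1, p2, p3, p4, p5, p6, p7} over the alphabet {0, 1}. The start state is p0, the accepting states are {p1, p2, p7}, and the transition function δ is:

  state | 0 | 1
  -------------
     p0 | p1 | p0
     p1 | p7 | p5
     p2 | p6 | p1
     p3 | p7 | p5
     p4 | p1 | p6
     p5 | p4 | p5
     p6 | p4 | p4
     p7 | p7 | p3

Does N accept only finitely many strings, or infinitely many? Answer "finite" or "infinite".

infinite

State p0 is reachable from the start and can reach an accepting state, and it lies on the cycle p0 → p0.
Traversing that cycle any number of times yields accepted strings of unbounded length, so the language is infinite.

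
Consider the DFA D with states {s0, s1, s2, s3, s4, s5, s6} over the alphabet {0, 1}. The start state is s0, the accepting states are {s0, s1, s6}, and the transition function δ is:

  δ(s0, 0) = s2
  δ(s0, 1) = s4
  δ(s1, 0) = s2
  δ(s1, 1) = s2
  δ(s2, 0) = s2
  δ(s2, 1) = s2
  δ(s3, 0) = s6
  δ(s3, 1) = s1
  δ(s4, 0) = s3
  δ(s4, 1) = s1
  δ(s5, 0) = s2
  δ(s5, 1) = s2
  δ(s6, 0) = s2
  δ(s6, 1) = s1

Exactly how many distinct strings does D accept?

5

The useful subgraph on states {s0, s1, s3, s4, s6} is acyclic, so L(D) is finite; the longest accepting path visits 5 useful states, giving maximum string length 4.
Counting accepting paths from s0 by length: 1 of length 0, 1 of length 2, 2 of length 3, 1 of length 4. Total 5.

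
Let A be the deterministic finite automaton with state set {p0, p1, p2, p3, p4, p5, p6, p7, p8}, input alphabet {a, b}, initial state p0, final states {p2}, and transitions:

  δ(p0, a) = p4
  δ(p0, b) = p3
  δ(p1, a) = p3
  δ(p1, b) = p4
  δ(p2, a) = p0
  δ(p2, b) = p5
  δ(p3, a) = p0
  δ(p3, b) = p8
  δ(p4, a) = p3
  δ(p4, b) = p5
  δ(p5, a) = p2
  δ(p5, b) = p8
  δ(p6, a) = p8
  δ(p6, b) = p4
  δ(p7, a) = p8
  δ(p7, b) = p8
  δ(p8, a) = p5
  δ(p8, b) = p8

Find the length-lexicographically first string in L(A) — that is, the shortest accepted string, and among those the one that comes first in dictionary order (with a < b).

A breadth-first search from p0 reaches an accepting state first via the path p0 → p4 → p5 → p2 on input aba.
No string of length < 3 is accepted (BFS exhausts all shorter strings without reaching an accepting state), and aba is the lexicographically least accepting string of length 3.

aba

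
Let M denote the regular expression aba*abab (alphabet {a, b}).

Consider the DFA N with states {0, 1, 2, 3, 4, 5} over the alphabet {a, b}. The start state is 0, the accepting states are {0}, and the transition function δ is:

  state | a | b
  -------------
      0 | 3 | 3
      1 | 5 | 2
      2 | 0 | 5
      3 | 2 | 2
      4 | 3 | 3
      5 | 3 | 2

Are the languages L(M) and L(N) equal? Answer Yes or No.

No

The string ababab is accepted by M but rejected by N.
So L(M) ≠ L(N).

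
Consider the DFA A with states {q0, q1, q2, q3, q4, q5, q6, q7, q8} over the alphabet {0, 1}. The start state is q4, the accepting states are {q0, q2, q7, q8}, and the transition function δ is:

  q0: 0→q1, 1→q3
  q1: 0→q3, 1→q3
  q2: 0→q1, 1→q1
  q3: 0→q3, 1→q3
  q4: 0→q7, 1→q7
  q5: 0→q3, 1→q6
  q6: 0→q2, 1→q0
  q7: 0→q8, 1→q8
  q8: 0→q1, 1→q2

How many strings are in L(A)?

The useful subgraph on states {q2, q4, q7, q8} is acyclic, so L(A) is finite; the longest accepting path visits 4 useful states, giving maximum string length 3.
Counting accepting paths from q4 by length: 2 of length 1, 4 of length 2, 4 of length 3. Total 10.

10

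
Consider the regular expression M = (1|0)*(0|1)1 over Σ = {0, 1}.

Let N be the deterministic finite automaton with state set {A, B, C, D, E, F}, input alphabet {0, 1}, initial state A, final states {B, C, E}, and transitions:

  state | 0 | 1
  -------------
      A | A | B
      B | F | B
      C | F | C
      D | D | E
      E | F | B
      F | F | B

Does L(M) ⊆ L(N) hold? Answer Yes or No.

Converting the expression M to a DFA (subset construction, then merging equivalent states) gives the minimal DFA with states {m0, m1, m2}, start state m0, accepting states {m2} and transitions m0: 0→m1, 1→m1; m1: 0→m1, 1→m2; m2: 0→m1, 1→m2.
Exploring the product automaton M × N from the start pair (m0, A), following both machines on each input symbol, reaches 5 state pairs: (m0, A), (m1, A), (m1, B), (m2, B), (m1, F).
M accepts in {m2} and N accepts in {B, C, E}. The reachable pairs whose M-component is accepting are (m2, B); in each of them the N-component is accepting too, so the product for L(M) \ L(N) (M-component accepting, N-component rejecting) has no reachable accepting pair and the difference is empty.
Hence every string in L(M) is also in L(N).

Yes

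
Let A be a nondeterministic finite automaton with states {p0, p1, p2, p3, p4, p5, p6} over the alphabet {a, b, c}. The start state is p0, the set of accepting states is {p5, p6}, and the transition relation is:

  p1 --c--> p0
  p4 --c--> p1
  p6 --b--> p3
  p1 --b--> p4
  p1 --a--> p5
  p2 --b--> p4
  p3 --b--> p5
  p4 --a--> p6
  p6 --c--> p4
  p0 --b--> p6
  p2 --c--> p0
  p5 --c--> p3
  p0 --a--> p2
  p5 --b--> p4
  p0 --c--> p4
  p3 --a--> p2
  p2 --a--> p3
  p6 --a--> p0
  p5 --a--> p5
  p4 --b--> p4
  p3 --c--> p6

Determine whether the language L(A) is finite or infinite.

infinite

State p0 is reachable from the start and can reach an accepting state, and it lies on the cycle p0 → p2 → p0.
Traversing that cycle any number of times yields accepted strings of unbounded length, so the language is infinite.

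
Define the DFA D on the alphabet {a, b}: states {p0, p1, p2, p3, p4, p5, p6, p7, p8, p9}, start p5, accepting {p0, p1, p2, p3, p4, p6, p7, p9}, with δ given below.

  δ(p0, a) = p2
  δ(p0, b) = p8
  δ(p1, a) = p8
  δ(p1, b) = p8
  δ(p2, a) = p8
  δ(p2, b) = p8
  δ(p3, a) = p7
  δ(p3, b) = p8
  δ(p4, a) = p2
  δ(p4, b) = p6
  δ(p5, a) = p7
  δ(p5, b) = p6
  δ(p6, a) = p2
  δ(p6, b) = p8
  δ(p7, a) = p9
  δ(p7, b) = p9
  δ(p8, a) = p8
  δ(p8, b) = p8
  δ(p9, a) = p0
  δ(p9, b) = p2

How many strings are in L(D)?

11

The useful subgraph on states {p0, p2, p5, p6, p7, p9} is acyclic, so L(D) is finite; the longest accepting path visits 5 useful states, giving maximum string length 4.
Counting accepting paths from p5 by length: 2 of length 1, 3 of length 2, 4 of length 3, 2 of length 4. Total 11.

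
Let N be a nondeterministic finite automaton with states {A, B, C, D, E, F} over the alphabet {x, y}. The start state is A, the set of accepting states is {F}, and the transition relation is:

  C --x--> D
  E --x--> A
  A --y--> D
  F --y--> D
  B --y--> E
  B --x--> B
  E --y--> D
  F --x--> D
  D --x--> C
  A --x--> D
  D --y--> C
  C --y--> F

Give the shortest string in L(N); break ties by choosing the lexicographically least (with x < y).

A breadth-first search from A reaches an accepting state first via the path A → D → C → F on input xxy.
No string of length < 3 is accepted (BFS exhausts all shorter strings without reaching an accepting state), and xxy is the lexicographically least accepting string of length 3.

xxy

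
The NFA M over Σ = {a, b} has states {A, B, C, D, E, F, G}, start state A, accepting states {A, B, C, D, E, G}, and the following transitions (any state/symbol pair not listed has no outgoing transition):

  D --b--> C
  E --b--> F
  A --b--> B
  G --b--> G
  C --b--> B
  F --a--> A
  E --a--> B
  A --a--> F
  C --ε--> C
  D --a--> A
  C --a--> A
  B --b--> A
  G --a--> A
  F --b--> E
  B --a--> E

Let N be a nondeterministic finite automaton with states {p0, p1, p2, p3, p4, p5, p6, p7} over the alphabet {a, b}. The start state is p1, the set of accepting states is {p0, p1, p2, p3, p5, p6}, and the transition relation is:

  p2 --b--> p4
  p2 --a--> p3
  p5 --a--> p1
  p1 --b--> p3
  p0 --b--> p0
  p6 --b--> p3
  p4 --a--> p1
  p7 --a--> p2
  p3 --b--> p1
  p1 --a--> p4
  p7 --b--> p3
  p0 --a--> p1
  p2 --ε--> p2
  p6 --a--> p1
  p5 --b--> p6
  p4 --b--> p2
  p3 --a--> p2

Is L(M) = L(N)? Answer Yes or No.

Exploring the product automaton M × N from the start pair (A, p1), following both machines on each input symbol, reaches 4 state pairs: (A, p1), (F, p4), (B, p3), (E, p2).
M accepts in {A, B, C, D, E, G} and N accepts in {p0, p1, p2, p3, p5, p6}. In every reachable pair the two components are either both accepting — (A, p1), (B, p3), (E, p2) — or both non-accepting, so no string is accepted by exactly one of the machines: L(M) \ L(N) and L(N) \ L(M) are both empty.
Hence every string is accepted by M iff it is accepted by N, and the two languages coincide.

Yes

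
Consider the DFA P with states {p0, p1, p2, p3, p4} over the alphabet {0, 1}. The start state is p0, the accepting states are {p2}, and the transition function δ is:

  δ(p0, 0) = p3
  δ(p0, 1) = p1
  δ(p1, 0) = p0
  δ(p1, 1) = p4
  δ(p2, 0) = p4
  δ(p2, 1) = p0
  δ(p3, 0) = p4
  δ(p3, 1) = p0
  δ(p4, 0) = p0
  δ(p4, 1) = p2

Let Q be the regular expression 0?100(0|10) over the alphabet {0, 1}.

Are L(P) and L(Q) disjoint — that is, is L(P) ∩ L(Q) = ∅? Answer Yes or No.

Yes

Converting the expression Q to a DFA (subset construction, then merging equivalent states) gives the minimal DFA with states {q0, q1, q2, q3, q4, q5, q6, q7}, start state q0, accepting states {q6} and transitions q0: 0→q1, 1→q2; q1: 0→q3, 1→q2; q2: 0→q4, 1→q3; q3: 0→q3, 1→q3; q4: 0→q5, 1→q3; q5: 0→q6, 1→q7; q6: 0→q3, 1→q3; q7: 0→q6, 1→q3.
Exploring the product automaton P × Q from the start pair (p0, q0), following both machines on each input symbol, reaches 18 state pairs: (p0, q0), (p3, q1), (p1, q2), (p4, q3), (p0, q2), (p0, q4), (p0, q3), (p2, q3), (p3, q4), (p1, q3), (p3, q5), (p3, q3), (p4, q5), (p4, q6), (p0, q7), (p0, q6), (p2, q7), (p3, q6).
P accepts in {p2} and Q accepts in {q6}; no reachable pair has both components accepting, so no string drives both machines to acceptance simultaneously and L(P) ∩ L(Q) = ∅.
So no string is accepted by both, and the intersection is empty.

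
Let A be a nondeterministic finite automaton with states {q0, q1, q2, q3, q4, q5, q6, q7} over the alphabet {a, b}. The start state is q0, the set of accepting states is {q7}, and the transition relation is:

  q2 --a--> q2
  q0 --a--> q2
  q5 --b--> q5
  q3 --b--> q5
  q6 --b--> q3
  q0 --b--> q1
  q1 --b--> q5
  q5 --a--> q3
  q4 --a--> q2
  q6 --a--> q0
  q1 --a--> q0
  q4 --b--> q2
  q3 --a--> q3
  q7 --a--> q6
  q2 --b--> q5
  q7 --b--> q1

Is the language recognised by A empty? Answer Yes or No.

The states reachable from the start state are {q0, q1, q2, q3, q5}.
None of the accepting states {q7} is reachable, so no string is accepted and L(A) = ∅.

Yes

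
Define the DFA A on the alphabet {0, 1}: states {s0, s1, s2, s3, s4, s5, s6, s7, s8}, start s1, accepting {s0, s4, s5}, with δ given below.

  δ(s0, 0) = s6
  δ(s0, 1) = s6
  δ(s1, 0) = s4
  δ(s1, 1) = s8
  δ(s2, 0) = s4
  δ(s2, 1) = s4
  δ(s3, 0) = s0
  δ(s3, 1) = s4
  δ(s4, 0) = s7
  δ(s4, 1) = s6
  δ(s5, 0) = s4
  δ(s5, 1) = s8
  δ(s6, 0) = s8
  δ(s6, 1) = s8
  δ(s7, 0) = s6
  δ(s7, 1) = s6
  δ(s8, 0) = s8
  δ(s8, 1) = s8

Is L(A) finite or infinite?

finite

The useful states (reachable from s1 and able to reach an accepting state) are {s1, s4}.
Restricted to these states the transition graph has no cycle, so every accepting path has bounded length and L is finite.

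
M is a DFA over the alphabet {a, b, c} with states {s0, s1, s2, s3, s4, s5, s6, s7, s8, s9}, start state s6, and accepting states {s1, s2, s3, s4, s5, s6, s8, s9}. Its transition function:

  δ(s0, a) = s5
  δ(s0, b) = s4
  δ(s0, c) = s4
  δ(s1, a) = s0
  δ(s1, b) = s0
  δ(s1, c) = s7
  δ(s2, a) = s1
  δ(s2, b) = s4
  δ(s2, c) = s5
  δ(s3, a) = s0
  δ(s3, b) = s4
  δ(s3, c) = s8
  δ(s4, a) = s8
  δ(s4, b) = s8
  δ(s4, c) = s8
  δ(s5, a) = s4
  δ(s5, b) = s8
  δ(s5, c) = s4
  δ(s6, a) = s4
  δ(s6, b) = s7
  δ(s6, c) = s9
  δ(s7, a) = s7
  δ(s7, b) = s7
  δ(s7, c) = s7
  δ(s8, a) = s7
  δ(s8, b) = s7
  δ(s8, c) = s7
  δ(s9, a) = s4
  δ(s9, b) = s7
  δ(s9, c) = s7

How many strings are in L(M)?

The useful subgraph on states {s4, s6, s8, s9} is acyclic, so L(M) is finite; the longest accepting path visits 4 useful states, giving maximum string length 3.
Counting accepting paths from s6 by length: 1 of length 0, 2 of length 1, 4 of length 2, 3 of length 3. Total 10.

10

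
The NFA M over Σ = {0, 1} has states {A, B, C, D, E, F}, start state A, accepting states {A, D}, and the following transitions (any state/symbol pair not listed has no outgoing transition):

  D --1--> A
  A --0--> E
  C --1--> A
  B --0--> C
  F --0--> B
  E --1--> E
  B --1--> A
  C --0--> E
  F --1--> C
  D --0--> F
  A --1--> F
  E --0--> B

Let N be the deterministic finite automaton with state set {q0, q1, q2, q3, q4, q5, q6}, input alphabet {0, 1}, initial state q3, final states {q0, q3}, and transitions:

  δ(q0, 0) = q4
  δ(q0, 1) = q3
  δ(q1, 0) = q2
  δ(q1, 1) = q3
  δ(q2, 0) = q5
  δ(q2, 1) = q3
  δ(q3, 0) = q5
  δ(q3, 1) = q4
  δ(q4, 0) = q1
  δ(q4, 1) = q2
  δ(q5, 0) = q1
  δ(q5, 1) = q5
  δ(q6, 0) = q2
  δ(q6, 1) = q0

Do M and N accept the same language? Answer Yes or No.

Exploring the product automaton M × N from the start pair (A, q3), following both machines on each input symbol, reaches 5 state pairs: (A, q3), (E, q5), (F, q4), (B, q1), (C, q2).
M accepts in {A, D} and N accepts in {q0, q3}. In every reachable pair the two components are either both accepting — (A, q3) — or both non-accepting, so no string is accepted by exactly one of the machines: L(M) \ L(N) and L(N) \ L(M) are both empty.
Hence every string is accepted by M iff it is accepted by N, and the two languages coincide.

Yes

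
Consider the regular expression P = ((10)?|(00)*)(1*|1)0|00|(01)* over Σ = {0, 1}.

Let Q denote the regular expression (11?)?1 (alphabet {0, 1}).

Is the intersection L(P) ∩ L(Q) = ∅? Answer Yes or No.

Converting the expression P to a DFA (subset construction, then merging equivalent states) gives the minimal DFA with states {p0, p1, p2, p3, p4, p5, p6, p7, p8, p9, p10, p11}, start state p0, accepting states {p0, p1, p3, p4, p5, p7, p10} and transitions p0: 0→p1, 1→p2; p1: 0→p3, 1→p4; p2: 0→p5, 1→p6; p3: 0→p7, 1→p6; p4: 0→p8, 1→p9; p5: 0→p10, 1→p6; p6: 0→p10, 1→p6; p7: 0→p11, 1→p9; p8: 0→p9, 1→p4; p9: 0→p9, 1→p9; p10: 0→p9, 1→p9; p11: 0→p7, 1→p6.
Converting the expression Q to a DFA (subset construction, then merging equivalent states) gives the minimal DFA with states {q0, q1, q2, q3, q4}, start state q0, accepting states {q2, q3, q4} and transitions q0: 0→q1, 1→q2; q1: 0→q1, 1→q1; q2: 0→q1, 1→q3; q3: 0→q1, 1→q4; q4: 0→q1, 1→q1.
Exploring the product automaton P × Q from the start pair (p0, q0), following both machines on each input symbol, reaches 14 state pairs: (p0, q0), (p1, q1), (p2, q2), (p3, q1), (p4, q1), (p5, q1), (p6, q3), (p7, q1), (p6, q1), (p8, q1), (p9, q1), (p10, q1), (p6, q4), (p11, q1).
P accepts in {p0, p1, p3, p4, p5, p7, p10} and Q accepts in {q2, q3, q4}; no reachable pair has both components accepting, so no string drives both machines to acceptance simultaneously and L(P) ∩ L(Q) = ∅.
So no string is accepted by both, and the intersection is empty.

Yes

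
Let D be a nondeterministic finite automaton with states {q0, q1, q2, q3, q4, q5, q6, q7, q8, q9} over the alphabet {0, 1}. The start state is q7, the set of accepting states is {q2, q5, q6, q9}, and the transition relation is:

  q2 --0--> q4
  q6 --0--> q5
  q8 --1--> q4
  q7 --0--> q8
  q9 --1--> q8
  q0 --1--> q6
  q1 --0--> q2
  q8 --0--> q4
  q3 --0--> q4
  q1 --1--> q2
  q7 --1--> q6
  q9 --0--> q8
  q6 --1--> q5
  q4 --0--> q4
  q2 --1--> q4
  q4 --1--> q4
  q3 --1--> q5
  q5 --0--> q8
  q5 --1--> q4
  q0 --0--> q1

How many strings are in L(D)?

3

The useful subgraph on states {q5, q6, q7} is acyclic, so L(D) is finite; the longest accepting path visits 3 useful states, giving maximum string length 2.
Counting accepting paths from q7 by length: 1 of length 1, 2 of length 2. Total 3.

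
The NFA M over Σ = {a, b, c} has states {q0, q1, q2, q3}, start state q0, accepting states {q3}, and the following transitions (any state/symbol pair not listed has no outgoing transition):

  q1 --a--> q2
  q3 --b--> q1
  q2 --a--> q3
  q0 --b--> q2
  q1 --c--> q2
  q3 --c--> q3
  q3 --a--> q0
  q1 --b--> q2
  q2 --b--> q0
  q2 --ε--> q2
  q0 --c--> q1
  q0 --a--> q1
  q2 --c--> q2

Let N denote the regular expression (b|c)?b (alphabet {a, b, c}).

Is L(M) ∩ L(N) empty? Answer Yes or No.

Yes

Converting the expression N to a DFA (subset construction, then merging equivalent states) gives the minimal DFA with states {n0, n1, n2, n3, n4}, start state n0, accepting states {n2, n4} and transitions n0: a→n1, b→n2, c→n3; n1: a→n1, b→n1, c→n1; n2: a→n1, b→n4, c→n1; n3: a→n1, b→n4, c→n1; n4: a→n1, b→n1, c→n1.
Exploring the product automaton M × N from the start pair (q0, n0), following both machines on each input symbol, reaches 9 state pairs: (q0, n0), (q1, n1), (q2, n2), (q1, n3), (q2, n1), (q3, n1), (q0, n4), (q2, n4), (q0, n1).
M accepts in {q3} and N accepts in {n2, n4}; no reachable pair has both components accepting, so no string drives both machines to acceptance simultaneously and L(M) ∩ L(N) = ∅.
So no string is accepted by both, and the intersection is empty.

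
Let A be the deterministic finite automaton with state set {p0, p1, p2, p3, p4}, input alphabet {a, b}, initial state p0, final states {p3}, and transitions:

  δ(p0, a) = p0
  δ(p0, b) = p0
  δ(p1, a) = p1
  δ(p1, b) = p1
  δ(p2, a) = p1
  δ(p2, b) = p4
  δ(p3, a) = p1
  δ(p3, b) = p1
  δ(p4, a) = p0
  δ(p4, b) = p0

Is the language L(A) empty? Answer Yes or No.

Yes

The states reachable from the start state are {p0}.
None of the accepting states {p3} is reachable, so no string is accepted and L(A) = ∅.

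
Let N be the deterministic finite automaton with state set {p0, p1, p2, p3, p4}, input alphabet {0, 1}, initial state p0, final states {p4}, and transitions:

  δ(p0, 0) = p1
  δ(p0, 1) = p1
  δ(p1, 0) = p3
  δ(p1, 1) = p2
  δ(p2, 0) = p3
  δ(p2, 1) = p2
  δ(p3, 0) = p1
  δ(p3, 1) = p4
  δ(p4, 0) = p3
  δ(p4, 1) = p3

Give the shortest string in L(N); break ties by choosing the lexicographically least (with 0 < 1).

A breadth-first search from p0 reaches an accepting state first via the path p0 → p1 → p3 → p4 on input 001.
No string of length < 3 is accepted (BFS exhausts all shorter strings without reaching an accepting state), and 001 is the lexicographically least accepting string of length 3.

001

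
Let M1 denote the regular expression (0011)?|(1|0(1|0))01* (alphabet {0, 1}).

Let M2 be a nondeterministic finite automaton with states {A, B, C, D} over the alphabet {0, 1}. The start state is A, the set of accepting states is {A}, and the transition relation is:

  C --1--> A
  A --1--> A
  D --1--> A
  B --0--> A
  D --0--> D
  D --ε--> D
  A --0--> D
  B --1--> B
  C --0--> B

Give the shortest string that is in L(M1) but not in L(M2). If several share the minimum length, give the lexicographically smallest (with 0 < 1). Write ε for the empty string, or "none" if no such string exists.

The string 10 is accepted by M1 but not by M2.
No shorter string lies in the difference, and 10 is the lexicographically first length-2 string in L(M1) \ L(M2).

10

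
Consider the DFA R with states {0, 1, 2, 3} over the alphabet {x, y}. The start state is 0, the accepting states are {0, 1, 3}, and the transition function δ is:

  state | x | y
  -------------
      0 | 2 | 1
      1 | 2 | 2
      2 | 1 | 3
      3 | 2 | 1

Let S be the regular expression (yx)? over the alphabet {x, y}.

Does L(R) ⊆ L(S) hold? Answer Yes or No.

No

The string y is in L(R) but not in L(S).
So L(R) ⊄ L(S).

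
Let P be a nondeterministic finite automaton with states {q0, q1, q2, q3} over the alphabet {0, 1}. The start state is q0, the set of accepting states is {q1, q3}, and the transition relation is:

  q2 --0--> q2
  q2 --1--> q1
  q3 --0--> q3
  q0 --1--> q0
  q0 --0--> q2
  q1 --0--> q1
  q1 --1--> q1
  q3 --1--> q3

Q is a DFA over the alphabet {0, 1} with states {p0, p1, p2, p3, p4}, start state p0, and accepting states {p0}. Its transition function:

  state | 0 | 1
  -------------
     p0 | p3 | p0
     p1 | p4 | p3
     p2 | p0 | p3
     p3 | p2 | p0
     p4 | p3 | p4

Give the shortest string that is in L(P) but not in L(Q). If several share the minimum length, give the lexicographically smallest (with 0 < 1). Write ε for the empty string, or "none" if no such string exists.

001

The string 001 is accepted by P but not by Q.
No shorter string lies in the difference, and 001 is the lexicographically first length-3 string in L(P) \ L(Q).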